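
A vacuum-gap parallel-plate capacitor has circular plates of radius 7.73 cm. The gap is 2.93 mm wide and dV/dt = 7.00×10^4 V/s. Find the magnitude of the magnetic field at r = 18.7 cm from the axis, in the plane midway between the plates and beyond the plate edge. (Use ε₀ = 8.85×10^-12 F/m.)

4.24×10^-12 T

With E = V/d, dE/dt = 2.389×10^7 V/(m·s) and πR² = 0.01877 m², giving I_d = ε₀ πR² dE/dt = 3.968×10^-6 A.
Outside the plates the loop encloses all of I_d, so B·2πr = μ₀ I_d and B = 4.24×10^-12 T.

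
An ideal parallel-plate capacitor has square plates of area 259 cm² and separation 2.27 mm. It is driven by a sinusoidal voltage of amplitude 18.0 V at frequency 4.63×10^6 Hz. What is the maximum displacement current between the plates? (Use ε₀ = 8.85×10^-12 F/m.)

0.0529 A

The displacement current equals the conduction current C dV/dt, which peaks at C V₀ ω.
With C = ε₀A/d = (8.85×10^-12)(0.0259)/(2.27×10^-3) = 1.010×10^-10 F and ω = 2πf = 2.909×10^7 rad/s, I_d,max = (1.010×10^-10)(18.0)(2.909×10^7) = 0.0529 A.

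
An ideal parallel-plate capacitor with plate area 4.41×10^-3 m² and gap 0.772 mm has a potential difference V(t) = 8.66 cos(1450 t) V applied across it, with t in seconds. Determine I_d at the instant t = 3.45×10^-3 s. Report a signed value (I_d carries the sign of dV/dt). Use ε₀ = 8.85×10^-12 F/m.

dE/dt = (V₀ω/d)·−sin(ωt) with ωt = 5.0025 rad: (8.66)(1450)(0.9582)/(7.72×10^-4) = 1.559×10^7 V/(m·s).
I_d = ε₀ A dE/dt = (8.85×10^-12)(4.41×10^-3)(1.559×10^7) = 6.08×10^-7 A.

6.08×10^-7 A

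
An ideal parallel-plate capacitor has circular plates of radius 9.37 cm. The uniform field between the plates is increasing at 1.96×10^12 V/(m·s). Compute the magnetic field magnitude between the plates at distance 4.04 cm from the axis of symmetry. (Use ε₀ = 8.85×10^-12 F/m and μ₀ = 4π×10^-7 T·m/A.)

4.40×10^-7 T

Total displacement current: I_d = ε₀(πR²)(dE/dt) = (8.85×10^-12)(0.02758)(1.96×10^12) = 0.4784 A.
∮B·dl = μ₀ I_d,enc with I_d,enc = I_d r²/R² = 0.08894 A; so B = μ₀ I_d,enc/(2πr) = 4.40×10^-7 T.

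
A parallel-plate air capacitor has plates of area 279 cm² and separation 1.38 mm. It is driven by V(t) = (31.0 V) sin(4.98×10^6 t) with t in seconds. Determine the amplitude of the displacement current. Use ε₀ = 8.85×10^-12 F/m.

C = ε₀A/d = (8.85×10^-12)(0.0279)/(1.38×10^-3) = 1.789×10^-10 F; ω = 4.98×10^6 rad/s.
I_d = C dV/dt, so |I_d|_max = C V₀ ω = (1.789×10^-10)(31.0)(4.98×10^6) = 0.0276 A.

0.0276 A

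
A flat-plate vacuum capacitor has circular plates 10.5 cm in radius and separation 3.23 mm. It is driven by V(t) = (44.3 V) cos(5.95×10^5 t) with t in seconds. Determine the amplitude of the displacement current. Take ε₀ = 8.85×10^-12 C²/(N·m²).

The displacement current equals the conduction current C dV/dt, which peaks at C V₀ ω.
With C = ε₀A/d = (8.85×10^-12)(0.03464)/(3.23×10^-3) = 9.491×10^-11 F and ω = 5.95×10^5 rad/s, I_d,max = (9.491×10^-11)(44.3)(5.95×10^5) = 2.50×10^-3 A.

2.50×10^-3 A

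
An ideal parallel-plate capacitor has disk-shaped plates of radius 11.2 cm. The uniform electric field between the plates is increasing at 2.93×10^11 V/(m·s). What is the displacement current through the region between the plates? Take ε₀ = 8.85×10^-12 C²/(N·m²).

0.102 A

The displacement current is ε₀ times dΦ_E/dt = ε₀ A dE/dt = (8.85×10^-12)(0.03941)(2.93×10^11) = 0.102 A.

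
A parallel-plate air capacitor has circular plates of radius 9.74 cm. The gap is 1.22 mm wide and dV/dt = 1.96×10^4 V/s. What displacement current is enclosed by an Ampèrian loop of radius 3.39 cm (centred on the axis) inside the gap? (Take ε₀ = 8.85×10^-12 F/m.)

I_d = C dV/dt with C = ε₀πR²/d = 2.162×10^-10 F, so I_d = (2.162×10^-10)(1.96×10^4) = 4.238×10^-6 A.
Since J_d is uniform, the enclosed fraction is (r/R)² = 0.1211, giving I_d,enc = 5.13×10^-7 A.

5.13×10^-7 A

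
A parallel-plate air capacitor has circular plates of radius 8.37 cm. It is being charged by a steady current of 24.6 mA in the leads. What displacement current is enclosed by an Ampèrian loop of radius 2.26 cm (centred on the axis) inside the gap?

1.79×10^-3 A

Between the plates the displacement current equals the wire current: I_d = 24.6 mA = 0.0246 A.
Through an area πr² the displacement current is I_d·(πr²/πR²) = I_d (r/R)² = 1.79×10^-3 A.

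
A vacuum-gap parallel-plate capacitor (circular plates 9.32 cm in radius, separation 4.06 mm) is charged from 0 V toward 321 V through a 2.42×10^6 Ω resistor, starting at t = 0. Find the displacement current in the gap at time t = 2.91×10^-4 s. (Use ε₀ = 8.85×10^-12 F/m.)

1.76×10^-5 A

With C = ε₀A/d = (8.85×10^-12)(0.02729)/(4.06×10^-3) = 5.949×10^-11 F, the time constant is τ = RC = 1.440×10^-4 s, so t/τ = 2.021 and e^(−t/τ) = 0.1325.
I_d = I_cond = (V₀/R) e^(−t/τ) = (1.326×10^-4)(0.1325) = 1.76×10^-5 A.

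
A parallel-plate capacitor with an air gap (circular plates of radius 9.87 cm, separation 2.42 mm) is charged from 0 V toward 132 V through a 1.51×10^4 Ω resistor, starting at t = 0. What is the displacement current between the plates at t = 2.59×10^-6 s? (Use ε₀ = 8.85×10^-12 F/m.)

1.89×10^-3 A

C = ε₀A/d = (8.85×10^-12)(0.03060)/(2.42×10^-3) = 1.119×10^-10 F, so τ = RC = 1.690×10^-6 s.
The conduction current is I(t) = (V₀/R) e^(−t/τ), and the displacement current between the plates equals it.
t/τ = 1.533; I_d = (132/1.51×10^4) · e^(−1.533) = (8.742×10^-3)(0.2159) = 1.89×10^-3 A.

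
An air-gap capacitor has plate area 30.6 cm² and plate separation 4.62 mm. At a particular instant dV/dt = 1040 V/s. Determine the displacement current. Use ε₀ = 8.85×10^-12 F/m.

The displacement current equals the charging current C dV/dt. With C = ε₀A/d = (8.85×10^-12)(3.06×10^-3)/(4.62×10^-3) = 5.862×10^-12 F, I_d = (5.862×10^-12)(1040) = 6.10×10^-9 A.

6.10×10^-9 A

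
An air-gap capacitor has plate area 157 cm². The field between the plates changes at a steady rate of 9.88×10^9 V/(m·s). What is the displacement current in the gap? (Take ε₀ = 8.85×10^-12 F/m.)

With a uniform field, Φ_E = EA, so I_d = ε₀ A dE/dt = 1.37×10^-3 A.

1.37×10^-3 A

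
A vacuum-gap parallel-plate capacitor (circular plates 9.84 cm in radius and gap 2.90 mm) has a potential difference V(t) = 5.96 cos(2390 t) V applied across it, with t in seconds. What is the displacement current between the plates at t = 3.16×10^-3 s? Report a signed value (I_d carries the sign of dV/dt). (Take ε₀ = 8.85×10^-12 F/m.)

-1.26×10^-6 A

dE/dt = (V₀ω/d)·−sin(ωt) with ωt = 7.5524 rad: (5.96)(2390)(-0.9549)/(2.90×10^-3) = -4.690×10^6 V/(m·s).
I_d = ε₀ A dE/dt = (8.85×10^-12)(0.03042)(-4.690×10^6) = -1.26×10^-6 A.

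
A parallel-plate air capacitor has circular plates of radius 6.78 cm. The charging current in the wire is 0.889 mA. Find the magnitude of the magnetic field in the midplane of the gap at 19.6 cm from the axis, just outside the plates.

Between the plates the displacement current equals the wire current: I_d = 0.889 mA = 8.89×10^-4 A.
With r > R the enclosed displacement current is the full I_d; B = μ₀ I_d / (2πr) = 9.07×10^-10 T.

9.07×10^-10 T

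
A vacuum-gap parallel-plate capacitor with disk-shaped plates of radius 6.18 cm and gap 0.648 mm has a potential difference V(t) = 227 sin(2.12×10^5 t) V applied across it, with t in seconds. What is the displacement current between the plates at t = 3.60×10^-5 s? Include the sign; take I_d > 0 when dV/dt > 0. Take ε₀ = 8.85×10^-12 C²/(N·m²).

C = ε₀A/d = (8.85×10^-12)(0.01200)/(6.48×10^-4) = 1.639×10^-10 F. dV/dt = V₀ω·cos(ωt); at ωt = 7.632 rad this factor is 0.2202.
I_d = C dV/dt = (1.639×10^-10)(227)(2.12×10^5)(0.2202) = 1.74×10^-3 A.

1.74×10^-3 A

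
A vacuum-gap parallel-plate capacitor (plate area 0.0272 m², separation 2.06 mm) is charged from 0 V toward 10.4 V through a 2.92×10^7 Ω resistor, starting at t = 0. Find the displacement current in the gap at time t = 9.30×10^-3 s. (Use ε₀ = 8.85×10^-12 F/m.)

C = ε₀A/d = (8.85×10^-12)(0.0272)/(2.06×10^-3) = 1.169×10^-10 F and τ = RC = 3.413×10^-3 s. I_d in the gap equals the RC charging current.
I_d(t) = (V₀/R) e^(−t/τ) = 3.562×10^-7 · e^(−2.725) = 2.33×10^-8 A.

2.33×10^-8 A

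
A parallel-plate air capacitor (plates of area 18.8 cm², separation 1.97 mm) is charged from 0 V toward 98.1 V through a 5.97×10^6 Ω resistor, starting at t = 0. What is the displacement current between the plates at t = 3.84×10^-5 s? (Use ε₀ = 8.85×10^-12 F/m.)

C = ε₀A/d = (8.85×10^-12)(1.88×10^-3)/(1.97×10^-3) = 8.446×10^-12 F, so τ = RC = 5.042×10^-5 s.
The conduction current is I(t) = (V₀/R) e^(−t/τ), and the displacement current between the plates equals it.
t/τ = 0.7616; I_d = (98.1/5.97×10^6) · e^(−0.7616) = (1.643×10^-5)(0.4669) = 7.67×10^-6 A.

7.67×10^-6 A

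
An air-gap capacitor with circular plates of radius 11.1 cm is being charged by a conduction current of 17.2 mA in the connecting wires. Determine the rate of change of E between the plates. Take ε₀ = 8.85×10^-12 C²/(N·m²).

By continuity, I_d in the gap equals the 17.2 mA flowing in the wire.
Since I_d = ε₀ A dE/dt, dE/dt = I_d/(ε₀A) = (0.0172)/((8.85×10^-12)(0.03871)) = 5.02×10^10 V/(m·s).

5.02×10^10 V/(m·s)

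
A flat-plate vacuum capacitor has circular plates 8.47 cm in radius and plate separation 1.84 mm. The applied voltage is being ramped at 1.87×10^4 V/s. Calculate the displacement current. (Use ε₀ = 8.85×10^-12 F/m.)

C = ε₀A/d = (8.85×10^-12)(0.02254)/(1.84×10^-3) = 1.084×10^-10 F.
I_d = C dV/dt = (1.084×10^-10)(1.87×10^4) = 2.03×10^-6 A.

2.03×10^-6 A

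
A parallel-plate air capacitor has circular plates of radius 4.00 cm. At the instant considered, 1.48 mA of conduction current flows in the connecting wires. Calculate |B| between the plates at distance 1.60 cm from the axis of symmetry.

No conduction current crosses the gap, so I_d there equals the 1.48×10^-3 A in the leads.
∮B·dl = μ₀ I_d,enc with I_d,enc = I_d r²/R² = 2.368×10^-4 A; so B = μ₀ I_d,enc/(2πr) = 2.96×10^-9 T.

2.96×10^-9 T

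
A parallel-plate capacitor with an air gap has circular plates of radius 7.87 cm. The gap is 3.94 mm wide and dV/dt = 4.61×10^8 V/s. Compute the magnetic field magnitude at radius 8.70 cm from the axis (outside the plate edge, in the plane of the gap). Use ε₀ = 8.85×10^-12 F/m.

4.63×10^-8 T

With E = V/d, dE/dt = 1.170×10^11 V/(m·s) and πR² = 0.01946 m², giving I_d = ε₀ πR² dE/dt = 0.02015 A.
For r ≥ R the full I_d is enclosed: B = μ₀ I_d/(2πr) = (4π×10^-7)(0.02015)/(2π·0.0870) = 4.63×10^-8 T.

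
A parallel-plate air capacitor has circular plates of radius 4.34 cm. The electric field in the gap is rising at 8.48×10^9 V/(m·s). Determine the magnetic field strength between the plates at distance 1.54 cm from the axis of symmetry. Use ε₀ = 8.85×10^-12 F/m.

7.26×10^-10 T

I_d = ε₀ dΦ_E/dt = ε₀ πR² (dE/dt) = (8.85×10^-12)(5.917×10^-3)(8.48×10^9) = 4.441×10^-4 A through the full plate area.
∮B·dl = μ₀ I_d,enc with I_d,enc = I_d r²/R² = 5.592×10^-5 A; so B = μ₀ I_d,enc/(2πr) = 7.26×10^-10 T.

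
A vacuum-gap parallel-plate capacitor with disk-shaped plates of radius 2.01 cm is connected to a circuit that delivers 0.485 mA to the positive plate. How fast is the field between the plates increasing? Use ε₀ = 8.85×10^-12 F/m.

The displacement current between the plates equals the conduction current, I_d = 0.485 mA.
Then dE/dt = I_d/(ε₀A) = 4.32×10^10 V/(m·s).

4.32×10^10 V/(m·s)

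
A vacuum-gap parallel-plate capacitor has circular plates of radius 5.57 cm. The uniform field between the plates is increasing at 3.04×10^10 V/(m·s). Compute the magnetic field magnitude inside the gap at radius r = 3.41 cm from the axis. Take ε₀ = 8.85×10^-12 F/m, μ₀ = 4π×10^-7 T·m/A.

5.76×10^-9 T

I_d = ε₀ dΦ_E/dt = ε₀ πR² (dE/dt) = (8.85×10^-12)(9.747×10^-3)(3.04×10^10) = 2.622×10^-3 A through the full plate area.
An Ampèrian loop of radius r encloses a fraction (r/R)² of I_d. Then B·2πr = μ₀ I_d (r/R)², giving B = μ₀ I_d r/(2πR²) = 5.76×10^-9 T.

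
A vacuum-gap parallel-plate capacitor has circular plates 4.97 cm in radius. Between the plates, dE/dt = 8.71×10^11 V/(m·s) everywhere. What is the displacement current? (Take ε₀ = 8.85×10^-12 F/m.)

With a uniform field, Φ_E = EA, so I_d = ε₀ A dE/dt = 0.0598 A.

0.0598 A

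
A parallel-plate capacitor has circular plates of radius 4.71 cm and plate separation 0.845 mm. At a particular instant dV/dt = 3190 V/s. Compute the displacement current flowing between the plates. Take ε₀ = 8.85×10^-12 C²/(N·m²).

The field between the plates is E = V/d, so dE/dt = (3190)/(8.45×10^-4 m) = 3.775×10^6 V/(m·s).
I_d = ε₀ A (dE/dt) = (8.85×10^-12)(6.969×10^-3)(3.775×10^6) = 2.33×10^-7 A.

2.33×10^-7 A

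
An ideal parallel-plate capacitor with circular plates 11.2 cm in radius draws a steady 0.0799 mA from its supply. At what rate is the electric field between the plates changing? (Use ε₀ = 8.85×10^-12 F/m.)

The displacement current between the plates equals the conduction current, I_d = 0.0799 mA.
Then dE/dt = I_d/(ε₀A) = 2.29×10^8 V/(m·s).

2.29×10^8 V/(m·s)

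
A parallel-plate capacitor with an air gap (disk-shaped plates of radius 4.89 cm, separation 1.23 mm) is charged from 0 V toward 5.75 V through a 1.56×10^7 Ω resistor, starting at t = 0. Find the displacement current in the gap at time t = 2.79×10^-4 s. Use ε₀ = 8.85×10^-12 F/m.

2.65×10^-7 A

C = ε₀A/d = (8.85×10^-12)(7.512×10^-3)/(1.23×10^-3) = 5.405×10^-11 F, so τ = RC = 8.432×10^-4 s.
The conduction current is I(t) = (V₀/R) e^(−t/τ), and the displacement current between the plates equals it.
t/τ = 0.3309; I_d = (5.75/1.56×10^7) · e^(−0.3309) = (3.686×10^-7)(0.7183) = 2.65×10^-7 A.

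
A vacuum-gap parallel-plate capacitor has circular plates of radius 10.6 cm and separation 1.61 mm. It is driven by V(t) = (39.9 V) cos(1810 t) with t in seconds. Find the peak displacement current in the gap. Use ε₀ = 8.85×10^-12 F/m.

The displacement current equals the conduction current C dV/dt, which peaks at C V₀ ω.
With C = ε₀A/d = (8.85×10^-12)(0.03530)/(1.61×10^-3) = 1.940×10^-10 F and ω = 1810 rad/s, I_d,max = (1.940×10^-10)(39.9)(1810) = 1.40×10^-5 A.

1.40×10^-5 A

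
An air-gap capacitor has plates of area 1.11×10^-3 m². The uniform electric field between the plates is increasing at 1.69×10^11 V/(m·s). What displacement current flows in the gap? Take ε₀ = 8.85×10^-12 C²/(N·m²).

1.66×10^-3 A

With a uniform field, Φ_E = EA, so I_d = ε₀ A dE/dt = 1.66×10^-3 A.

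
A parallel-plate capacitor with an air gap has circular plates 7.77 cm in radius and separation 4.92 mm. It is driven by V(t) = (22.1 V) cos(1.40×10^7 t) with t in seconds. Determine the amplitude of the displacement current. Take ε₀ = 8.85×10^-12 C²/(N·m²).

The displacement current equals the conduction current C dV/dt, which peaks at C V₀ ω.
With C = ε₀A/d = (8.85×10^-12)(0.01897)/(4.92×10^-3) = 3.412×10^-11 F and ω = 1.40×10^7 rad/s, I_d,max = (3.412×10^-11)(22.1)(1.40×10^7) = 0.0106 A.

0.0106 A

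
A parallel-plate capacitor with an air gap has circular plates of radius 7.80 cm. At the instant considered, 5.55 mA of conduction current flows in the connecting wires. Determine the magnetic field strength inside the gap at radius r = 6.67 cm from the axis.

1.22×10^-8 T

No conduction current crosses the gap, so I_d there equals the 5.55×10^-3 A in the leads.
An Ampèrian loop of radius r encloses a fraction (r/R)² of I_d. Then B·2πr = μ₀ I_d (r/R)², giving B = μ₀ I_d r/(2πR²) = 1.22×10^-8 T.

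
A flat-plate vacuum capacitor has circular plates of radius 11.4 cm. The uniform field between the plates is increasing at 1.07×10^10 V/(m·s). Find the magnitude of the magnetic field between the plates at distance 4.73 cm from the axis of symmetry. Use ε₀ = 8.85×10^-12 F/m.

I_d = ε₀ dΦ_E/dt = ε₀ πR² (dE/dt) = (8.85×10^-12)(0.04083)(1.07×10^10) = 3.866×10^-3 A through the full plate area.
For r < R the Ampère–Maxwell law gives B(2πr) = μ₀ I_d (r²/R²), so B = μ₀ I_d r/(2πR²) = (4π×10^-7)(3.866×10^-3)(0.0473)/(2π·0.114²) = 2.81×10^-9 T.

2.81×10^-9 T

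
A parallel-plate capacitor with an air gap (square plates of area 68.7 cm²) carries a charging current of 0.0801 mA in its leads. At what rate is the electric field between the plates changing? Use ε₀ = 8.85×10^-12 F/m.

1.32×10^9 V/(m·s)

Charge continuity gives I_d = I = 8.01×10^-5 A between the plates.
Inverting I_d = ε₀ A dE/dt gives dE/dt = 8.01×10^-5 / (8.85×10^-12 · 6.87×10^-3) = 1.32×10^9 V/(m·s).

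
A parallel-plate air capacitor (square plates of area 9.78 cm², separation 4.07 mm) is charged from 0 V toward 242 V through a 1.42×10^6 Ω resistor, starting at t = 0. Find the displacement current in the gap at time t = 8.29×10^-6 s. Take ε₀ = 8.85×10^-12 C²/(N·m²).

1.09×10^-5 A

C = ε₀A/d = (8.85×10^-12)(9.78×10^-4)/(4.07×10^-3) = 2.127×10^-12 F, so τ = RC = 3.020×10^-6 s.
The conduction current is I(t) = (V₀/R) e^(−t/τ), and the displacement current between the plates equals it.
t/τ = 2.745; I_d = (242/1.42×10^6) · e^(−2.745) = (1.704×10^-4)(0.06425) = 1.09×10^-5 A.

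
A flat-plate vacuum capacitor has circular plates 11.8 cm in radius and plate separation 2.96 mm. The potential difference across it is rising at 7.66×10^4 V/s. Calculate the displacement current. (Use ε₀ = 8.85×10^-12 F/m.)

The displacement current equals the charging current C dV/dt. With C = ε₀A/d = (8.85×10^-12)(0.04374)/(2.96×10^-3) = 1.308×10^-10 F, I_d = (1.308×10^-10)(7.66×10^4) = 1.00×10^-5 A.

1.00×10^-5 A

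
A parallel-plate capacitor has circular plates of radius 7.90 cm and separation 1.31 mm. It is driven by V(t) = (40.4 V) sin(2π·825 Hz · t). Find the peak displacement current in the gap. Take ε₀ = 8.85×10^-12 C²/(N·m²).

C = ε₀A/d = (8.85×10^-12)(0.01961)/(1.31×10^-3) = 1.325×10^-10 F; ω = 2πf = 5184 rad/s.
I_d = C dV/dt, so |I_d|_max = C V₀ ω = (1.325×10^-10)(40.4)(5184) = 2.77×10^-5 A.

2.77×10^-5 A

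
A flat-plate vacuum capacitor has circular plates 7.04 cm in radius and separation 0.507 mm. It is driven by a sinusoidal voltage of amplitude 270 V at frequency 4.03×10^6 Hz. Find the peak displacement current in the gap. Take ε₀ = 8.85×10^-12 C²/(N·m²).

(dE/dt)_max = V₀ω/d = 1.348×10^13 V/(m·s); ω = 2πf = 2.532×10^7 rad/s.
I_d,max = ε₀ A (dE/dt)_max = (8.85×10^-12)(0.01557)(1.348×10^13) = 1.86 A.

1.86 A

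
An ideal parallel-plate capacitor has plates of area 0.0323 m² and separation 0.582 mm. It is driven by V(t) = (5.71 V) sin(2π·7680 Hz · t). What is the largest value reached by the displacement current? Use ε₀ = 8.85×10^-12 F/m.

C = ε₀A/d = (8.85×10^-12)(0.0323)/(5.82×10^-4) = 4.912×10^-10 F; ω = 2πf = 4.825×10^4 rad/s.
I_d = C dV/dt, so |I_d|_max = C V₀ ω = (4.912×10^-10)(5.71)(4.825×10^4) = 1.35×10^-4 A.

1.35×10^-4 A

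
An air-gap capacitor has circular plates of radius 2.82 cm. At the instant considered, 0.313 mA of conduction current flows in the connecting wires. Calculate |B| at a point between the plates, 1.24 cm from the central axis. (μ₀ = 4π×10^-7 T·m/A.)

9.76×10^-10 T

By continuity the displacement current in the gap matches the conduction current: I_d = 3.13×10^-4 A.
For r < R the Ampère–Maxwell law gives B(2πr) = μ₀ I_d (r²/R²), so B = μ₀ I_d r/(2πR²) = (4π×10^-7)(3.13×10^-4)(0.0124)/(2π·0.0282²) = 9.76×10^-10 T.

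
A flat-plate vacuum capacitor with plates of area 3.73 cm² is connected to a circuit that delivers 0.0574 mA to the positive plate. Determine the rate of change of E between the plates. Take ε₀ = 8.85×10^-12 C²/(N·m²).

1.74×10^10 V/(m·s)

The displacement current between the plates equals the conduction current, I_d = 0.0574 mA.
Since I_d = ε₀ A dE/dt, dE/dt = I_d/(ε₀A) = (5.74×10^-5)/((8.85×10^-12)(3.73×10^-4)) = 1.74×10^10 V/(m·s).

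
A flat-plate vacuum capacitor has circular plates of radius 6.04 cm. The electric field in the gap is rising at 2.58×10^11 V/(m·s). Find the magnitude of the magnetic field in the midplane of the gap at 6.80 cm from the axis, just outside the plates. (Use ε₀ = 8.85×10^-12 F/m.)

Total displacement current: I_d = ε₀(πR²)(dE/dt) = (8.85×10^-12)(0.01146)(2.58×10^11) = 0.02617 A.
For r ≥ R the full I_d is enclosed: B = μ₀ I_d/(2πr) = (4π×10^-7)(0.02617)/(2π·0.0680) = 7.70×10^-8 T.

7.70×10^-8 T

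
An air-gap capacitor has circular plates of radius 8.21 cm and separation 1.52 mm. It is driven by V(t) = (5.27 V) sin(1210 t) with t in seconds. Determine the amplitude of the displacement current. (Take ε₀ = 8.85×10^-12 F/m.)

(dE/dt)_max = V₀ω/d = 4.195×10^6 V/(m·s); ω = 1210 rad/s.
I_d,max = ε₀ A (dE/dt)_max = (8.85×10^-12)(0.02118)(4.195×10^6) = 7.86×10^-7 A.

7.86×10^-7 A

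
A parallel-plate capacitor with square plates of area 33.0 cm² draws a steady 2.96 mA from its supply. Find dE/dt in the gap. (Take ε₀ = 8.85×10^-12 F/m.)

By continuity, I_d in the gap equals the 2.96 mA flowing in the wire.
Inverting I_d = ε₀ A dE/dt gives dE/dt = 2.96×10^-3 / (8.85×10^-12 · 3.30×10^-3) = 1.01×10^11 V/(m·s).

1.01×10^11 V/(m·s)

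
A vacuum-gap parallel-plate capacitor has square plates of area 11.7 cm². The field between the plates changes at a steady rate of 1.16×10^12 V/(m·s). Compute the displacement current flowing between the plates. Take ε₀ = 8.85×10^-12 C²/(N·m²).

I_d = ε₀ A (dE/dt) = (8.85×10^-12)(1.17×10^-3 m²)(1.16×10^12) = 0.0120 A.

0.0120 A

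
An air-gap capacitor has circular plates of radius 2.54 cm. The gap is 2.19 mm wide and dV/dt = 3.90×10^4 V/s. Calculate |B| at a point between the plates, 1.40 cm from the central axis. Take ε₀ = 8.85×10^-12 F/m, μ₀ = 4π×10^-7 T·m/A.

1.39×10^-12 T

dE/dt = (dV/dt)/d = 1.781×10^7 V/(m·s); I_d = ε₀(πR²)(dE/dt) = (8.85×10^-12)(2.027×10^-3)(1.781×10^7) = 3.195×10^-7 A.
For r < R the Ampère–Maxwell law gives B(2πr) = μ₀ I_d (r²/R²), so B = μ₀ I_d r/(2πR²) = (4π×10^-7)(3.195×10^-7)(0.0140)/(2π·0.0254²) = 1.39×10^-12 T.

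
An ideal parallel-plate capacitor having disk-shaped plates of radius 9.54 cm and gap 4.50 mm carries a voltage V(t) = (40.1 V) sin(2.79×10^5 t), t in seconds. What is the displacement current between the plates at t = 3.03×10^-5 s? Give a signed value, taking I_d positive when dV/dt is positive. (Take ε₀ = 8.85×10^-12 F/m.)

dV/dt = (40.1)(2.79×10^5)·cos(8.4537) = -6.315×10^6 V/s.
I_d = C dV/dt with C = ε₀A/d = (8.85×10^-12)(0.02859)/(4.50×10^-3) = 5.623×10^-11 F, so I_d = (5.623×10^-11)(-6.315×10^6) = -3.55×10^-4 A.

-3.55×10^-4 A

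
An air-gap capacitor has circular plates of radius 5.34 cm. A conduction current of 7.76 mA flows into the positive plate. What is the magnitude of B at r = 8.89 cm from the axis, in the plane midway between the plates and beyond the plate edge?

1.75×10^-8 T

No conduction current crosses the gap, so I_d there equals the 7.76×10^-3 A in the leads.
Outside the plates the loop encloses all of I_d, so B·2πr = μ₀ I_d and B = 1.75×10^-8 T.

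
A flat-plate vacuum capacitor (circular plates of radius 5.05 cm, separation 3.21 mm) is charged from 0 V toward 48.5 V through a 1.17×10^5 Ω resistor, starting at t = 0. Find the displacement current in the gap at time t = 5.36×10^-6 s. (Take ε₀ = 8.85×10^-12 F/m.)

With C = ε₀A/d = (8.85×10^-12)(8.012×10^-3)/(3.21×10^-3) = 2.209×10^-11 F, the time constant is τ = RC = 2.585×10^-6 s, so t/τ = 2.074 and e^(−t/τ) = 0.1257.
I_d = I_cond = (V₀/R) e^(−t/τ) = (4.145×10^-4)(0.1257) = 5.21×10^-5 A.

5.21×10^-5 A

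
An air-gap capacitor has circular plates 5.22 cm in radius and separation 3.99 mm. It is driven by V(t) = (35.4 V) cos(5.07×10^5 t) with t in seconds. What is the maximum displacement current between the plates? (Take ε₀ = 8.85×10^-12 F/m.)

The displacement current equals the conduction current C dV/dt, which peaks at C V₀ ω.
With C = ε₀A/d = (8.85×10^-12)(8.560×10^-3)/(3.99×10^-3) = 1.899×10^-11 F and ω = 5.07×10^5 rad/s, I_d,max = (1.899×10^-11)(35.4)(5.07×10^5) = 3.41×10^-4 A.

3.41×10^-4 A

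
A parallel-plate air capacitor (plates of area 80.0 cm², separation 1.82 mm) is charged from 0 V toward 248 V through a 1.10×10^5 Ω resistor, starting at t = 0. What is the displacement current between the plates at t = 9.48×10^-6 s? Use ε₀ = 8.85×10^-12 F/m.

2.46×10^-4 A

C = ε₀A/d = (8.85×10^-12)(8.00×10^-3)/(1.82×10^-3) = 3.890×10^-11 F and τ = RC = 4.279×10^-6 s. I_d in the gap equals the RC charging current.
I_d(t) = (V₀/R) e^(−t/τ) = 2.255×10^-3 · e^(−2.215) = 2.46×10^-4 A.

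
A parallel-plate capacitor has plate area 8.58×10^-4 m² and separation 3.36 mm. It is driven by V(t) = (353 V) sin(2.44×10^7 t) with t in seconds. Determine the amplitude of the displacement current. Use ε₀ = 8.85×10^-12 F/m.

C = ε₀A/d = (8.85×10^-12)(8.58×10^-4)/(3.36×10^-3) = 2.260×10^-12 F; ω = 2.44×10^7 rad/s.
I_d = C dV/dt, so |I_d|_max = C V₀ ω = (2.260×10^-12)(353)(2.44×10^7) = 0.0195 A.

0.0195 A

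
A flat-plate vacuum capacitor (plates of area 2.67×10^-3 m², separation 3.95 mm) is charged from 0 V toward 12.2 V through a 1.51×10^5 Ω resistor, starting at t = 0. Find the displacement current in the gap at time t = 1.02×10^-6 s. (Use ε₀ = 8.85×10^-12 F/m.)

C = ε₀A/d = (8.85×10^-12)(2.67×10^-3)/(3.95×10^-3) = 5.982×10^-12 F and τ = RC = 9.033×10^-7 s. I_d in the gap equals the RC charging current.
I_d(t) = (V₀/R) e^(−t/τ) = 8.079×10^-5 · e^(−1.129) = 2.61×10^-5 A.

2.61×10^-5 A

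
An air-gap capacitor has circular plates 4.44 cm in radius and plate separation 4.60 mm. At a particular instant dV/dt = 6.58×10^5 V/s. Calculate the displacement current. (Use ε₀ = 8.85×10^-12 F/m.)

7.84×10^-6 A

C = ε₀A/d = (8.85×10^-12)(6.193×10^-3)/(4.60×10^-3) = 1.191×10^-11 F.
I_d = C dV/dt = (1.191×10^-11)(6.58×10^5) = 7.84×10^-6 A.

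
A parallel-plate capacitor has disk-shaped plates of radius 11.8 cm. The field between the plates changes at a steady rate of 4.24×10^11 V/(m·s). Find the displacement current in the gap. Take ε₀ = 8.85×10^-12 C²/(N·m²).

With a uniform field, Φ_E = EA, so I_d = ε₀ A dE/dt = 0.164 A.

0.164 A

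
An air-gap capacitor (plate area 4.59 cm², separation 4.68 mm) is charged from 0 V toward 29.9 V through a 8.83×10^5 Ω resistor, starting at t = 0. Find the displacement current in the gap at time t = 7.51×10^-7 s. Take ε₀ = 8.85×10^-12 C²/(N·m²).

C = ε₀A/d = (8.85×10^-12)(4.59×10^-4)/(4.68×10^-3) = 8.680×10^-13 F, so τ = RC = 7.664×10^-7 s.
The conduction current is I(t) = (V₀/R) e^(−t/τ), and the displacement current between the plates equals it.
t/τ = 0.9799; I_d = (29.9/8.83×10^5) · e^(−0.9799) = (3.386×10^-5)(0.3753) = 1.27×10^-5 A.

1.27×10^-5 A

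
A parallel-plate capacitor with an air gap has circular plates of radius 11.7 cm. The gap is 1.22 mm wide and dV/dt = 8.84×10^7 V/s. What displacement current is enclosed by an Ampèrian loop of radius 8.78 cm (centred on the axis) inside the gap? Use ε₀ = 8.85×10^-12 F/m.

With E = V/d, dE/dt = 7.246×10^10 V/(m·s) and πR² = 0.04301 m², giving I_d = ε₀ πR² dE/dt = 0.02758 A.
Through an area πr² the displacement current is I_d·(πr²/πR²) = I_d (r/R)² = 0.0155 A.

0.0155 A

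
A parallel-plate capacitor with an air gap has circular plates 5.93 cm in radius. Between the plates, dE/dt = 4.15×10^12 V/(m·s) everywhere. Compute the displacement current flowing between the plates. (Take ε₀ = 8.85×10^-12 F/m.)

0.406 A

The displacement current is ε₀ times dΦ_E/dt = ε₀ A dE/dt = (8.85×10^-12)(0.01105)(4.15×10^12) = 0.406 A.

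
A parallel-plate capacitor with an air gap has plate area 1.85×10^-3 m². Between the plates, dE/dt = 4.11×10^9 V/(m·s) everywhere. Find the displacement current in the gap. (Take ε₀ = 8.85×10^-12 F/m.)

With a uniform field, Φ_E = EA, so I_d = ε₀ A dE/dt = 6.73×10^-5 A.

6.73×10^-5 A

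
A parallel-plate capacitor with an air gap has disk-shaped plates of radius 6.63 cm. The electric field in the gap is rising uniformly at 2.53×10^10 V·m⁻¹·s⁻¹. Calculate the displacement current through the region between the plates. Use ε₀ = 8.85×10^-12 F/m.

With a uniform field, Φ_E = EA, so I_d = ε₀ A dE/dt = 3.09×10^-3 A.

3.09×10^-3 A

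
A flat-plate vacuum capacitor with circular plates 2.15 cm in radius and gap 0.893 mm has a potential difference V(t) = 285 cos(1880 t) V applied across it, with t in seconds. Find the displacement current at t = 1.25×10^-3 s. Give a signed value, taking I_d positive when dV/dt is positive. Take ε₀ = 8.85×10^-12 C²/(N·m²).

-5.49×10^-6 A

dV/dt = (285)(1880)·−sin(2.35) = -3.812×10^5 V/s.
I_d = C dV/dt with C = ε₀A/d = (8.85×10^-12)(1.452×10^-3)/(8.93×10^-4) = 1.439×10^-11 F, so I_d = (1.439×10^-11)(-3.812×10^5) = -5.49×10^-6 A.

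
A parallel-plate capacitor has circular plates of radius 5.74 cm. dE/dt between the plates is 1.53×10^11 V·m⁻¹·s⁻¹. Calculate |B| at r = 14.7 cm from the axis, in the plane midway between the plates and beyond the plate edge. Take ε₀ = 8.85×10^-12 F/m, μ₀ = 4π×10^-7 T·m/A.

Total displacement current: I_d = ε₀(πR²)(dE/dt) = (8.85×10^-12)(0.01035)(1.53×10^11) = 0.01401 A.
For r ≥ R the full I_d is enclosed: B = μ₀ I_d/(2πr) = (4π×10^-7)(0.01401)/(2π·0.147) = 1.91×10^-8 T.

1.91×10^-8 T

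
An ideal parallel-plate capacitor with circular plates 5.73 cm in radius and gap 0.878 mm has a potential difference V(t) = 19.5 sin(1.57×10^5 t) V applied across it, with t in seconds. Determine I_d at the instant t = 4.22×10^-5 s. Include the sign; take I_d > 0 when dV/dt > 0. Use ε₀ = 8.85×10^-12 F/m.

3.00×10^-4 A

C = ε₀A/d = (8.85×10^-12)(0.01031)/(8.78×10^-4) = 1.039×10^-10 F. dV/dt = V₀ω·cos(ωt); at ωt = 6.6254 rad this factor is 0.9420.
I_d = C dV/dt = (1.039×10^-10)(19.5)(1.57×10^5)(0.9420) = 3.00×10^-4 A.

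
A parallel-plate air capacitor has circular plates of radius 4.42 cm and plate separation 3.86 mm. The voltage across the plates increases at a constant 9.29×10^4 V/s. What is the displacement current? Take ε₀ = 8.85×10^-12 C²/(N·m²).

The displacement current equals the charging current C dV/dt. With C = ε₀A/d = (8.85×10^-12)(6.138×10^-3)/(3.86×10^-3) = 1.407×10^-11 F, I_d = (1.407×10^-11)(9.29×10^4) = 1.31×10^-6 A.

1.31×10^-6 A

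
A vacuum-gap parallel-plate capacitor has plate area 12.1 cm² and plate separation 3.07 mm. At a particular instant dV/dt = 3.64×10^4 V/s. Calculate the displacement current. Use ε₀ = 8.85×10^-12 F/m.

The displacement current equals the charging current C dV/dt. With C = ε₀A/d = (8.85×10^-12)(1.21×10^-3)/(3.07×10^-3) = 3.488×10^-12 F, I_d = (3.488×10^-12)(3.64×10^4) = 1.27×10^-7 A.

1.27×10^-7 A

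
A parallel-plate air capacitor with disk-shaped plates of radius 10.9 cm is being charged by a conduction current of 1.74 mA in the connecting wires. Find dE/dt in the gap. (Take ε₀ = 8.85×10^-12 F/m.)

Charge continuity gives I_d = I = 1.74×10^-3 A between the plates.
Then dE/dt = I_d/(ε₀A) = 5.27×10^9 V/(m·s).

5.27×10^9 V/(m·s)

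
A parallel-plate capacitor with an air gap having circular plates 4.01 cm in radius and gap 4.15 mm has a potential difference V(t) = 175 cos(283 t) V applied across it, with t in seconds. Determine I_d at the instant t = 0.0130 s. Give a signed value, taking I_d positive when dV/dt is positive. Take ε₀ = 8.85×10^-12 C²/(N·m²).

2.73×10^-7 A

dV/dt = (175)(283)·−sin(3.679) = 2.535×10^4 V/s.
I_d = C dV/dt with C = ε₀A/d = (8.85×10^-12)(5.052×10^-3)/(4.15×10^-3) = 1.077×10^-11 F, so I_d = (1.077×10^-11)(2.535×10^4) = 2.73×10^-7 A.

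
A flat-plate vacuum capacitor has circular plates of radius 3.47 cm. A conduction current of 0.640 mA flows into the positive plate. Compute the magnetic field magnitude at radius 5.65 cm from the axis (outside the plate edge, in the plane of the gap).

Between the plates the displacement current equals the wire current: I_d = 0.640 mA = 6.40×10^-4 A.
Outside the plates the loop encloses all of I_d, so B·2πr = μ₀ I_d and B = 2.27×10^-9 T.

2.27×10^-9 T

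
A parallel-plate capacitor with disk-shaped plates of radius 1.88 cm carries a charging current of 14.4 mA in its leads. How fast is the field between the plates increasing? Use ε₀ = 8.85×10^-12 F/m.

1.47×10^12 V/(m·s)

The displacement current between the plates equals the conduction current, I_d = 14.4 mA.
Since I_d = ε₀ A dE/dt, dE/dt = I_d/(ε₀A) = (0.0144)/((8.85×10^-12)(1.110×10^-3)) = 1.47×10^12 V/(m·s).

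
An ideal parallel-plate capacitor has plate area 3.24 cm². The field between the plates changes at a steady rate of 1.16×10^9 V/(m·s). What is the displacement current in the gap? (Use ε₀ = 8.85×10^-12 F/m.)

3.33×10^-6 A

With a uniform field, Φ_E = EA, so I_d = ε₀ A dE/dt = 3.33×10^-6 A.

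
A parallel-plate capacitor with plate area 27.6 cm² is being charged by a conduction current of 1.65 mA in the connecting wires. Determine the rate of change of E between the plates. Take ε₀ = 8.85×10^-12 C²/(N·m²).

Charge continuity gives I_d = I = 1.65×10^-3 A between the plates.
Since I_d = ε₀ A dE/dt, dE/dt = I_d/(ε₀A) = (1.65×10^-3)/((8.85×10^-12)(2.76×10^-3)) = 6.76×10^10 V/(m·s).

6.76×10^10 V/(m·s)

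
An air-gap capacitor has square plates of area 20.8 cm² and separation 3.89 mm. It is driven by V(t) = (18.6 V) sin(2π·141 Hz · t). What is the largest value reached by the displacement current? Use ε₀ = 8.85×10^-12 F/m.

7.80×10^-8 A

The displacement current equals the conduction current C dV/dt, which peaks at C V₀ ω.
With C = ε₀A/d = (8.85×10^-12)(2.08×10^-3)/(3.89×10^-3) = 4.732×10^-12 F and ω = 2πf = 885.9 rad/s, I_d,max = (4.732×10^-12)(18.6)(885.9) = 7.80×10^-8 A.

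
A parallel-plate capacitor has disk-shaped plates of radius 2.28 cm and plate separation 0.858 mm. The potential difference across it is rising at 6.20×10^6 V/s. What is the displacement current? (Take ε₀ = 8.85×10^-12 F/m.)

The field between the plates is E = V/d, so dE/dt = (6.20×10^6)/(8.58×10^-4 m) = 7.226×10^9 V/(m·s).
I_d = ε₀ A (dE/dt) = (8.85×10^-12)(1.633×10^-3)(7.226×10^9) = 1.04×10^-4 A.

1.04×10^-4 A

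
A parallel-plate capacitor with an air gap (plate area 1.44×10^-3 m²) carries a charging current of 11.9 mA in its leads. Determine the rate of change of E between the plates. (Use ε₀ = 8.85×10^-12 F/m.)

9.34×10^11 V/(m·s)

By continuity, I_d in the gap equals the 11.9 mA flowing in the wire.
Inverting I_d = ε₀ A dE/dt gives dE/dt = 0.0119 / (8.85×10^-12 · 1.44×10^-3) = 9.34×10^11 V/(m·s).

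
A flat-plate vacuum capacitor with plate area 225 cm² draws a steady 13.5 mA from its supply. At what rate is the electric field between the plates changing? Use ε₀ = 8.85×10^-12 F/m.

6.78×10^10 V/(m·s)

By continuity, I_d in the gap equals the 13.5 mA flowing in the wire.
Inverting I_d = ε₀ A dE/dt gives dE/dt = 0.0135 / (8.85×10^-12 · 0.0225) = 6.78×10^10 V/(m·s).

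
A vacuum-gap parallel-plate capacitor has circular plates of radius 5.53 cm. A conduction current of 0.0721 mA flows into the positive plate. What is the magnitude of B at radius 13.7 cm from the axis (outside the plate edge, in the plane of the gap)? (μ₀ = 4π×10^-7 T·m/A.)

1.05×10^-10 T

By continuity the displacement current in the gap matches the conduction current: I_d = 7.21×10^-5 A.
With r > R the enclosed displacement current is the full I_d; B = μ₀ I_d / (2πr) = 1.05×10^-10 T.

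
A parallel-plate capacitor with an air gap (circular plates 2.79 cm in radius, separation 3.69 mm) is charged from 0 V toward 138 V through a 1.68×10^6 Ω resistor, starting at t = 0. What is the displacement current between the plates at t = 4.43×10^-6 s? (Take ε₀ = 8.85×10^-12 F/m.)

C = ε₀A/d = (8.85×10^-12)(2.445×10^-3)/(3.69×10^-3) = 5.864×10^-12 F and τ = RC = 9.852×10^-6 s. I_d in the gap equals the RC charging current.
I_d(t) = (V₀/R) e^(−t/τ) = 8.214×10^-5 · e^(−0.4497) = 5.24×10^-5 A.

5.24×10^-5 A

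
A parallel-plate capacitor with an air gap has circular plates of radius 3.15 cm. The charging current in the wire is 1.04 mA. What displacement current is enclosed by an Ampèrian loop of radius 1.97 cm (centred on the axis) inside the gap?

4.07×10^-4 A

By continuity the displacement current in the gap matches the conduction current: I_d = 1.04×10^-3 A.
Through an area πr² the displacement current is I_d·(πr²/πR²) = I_d (r/R)² = 4.07×10^-4 A.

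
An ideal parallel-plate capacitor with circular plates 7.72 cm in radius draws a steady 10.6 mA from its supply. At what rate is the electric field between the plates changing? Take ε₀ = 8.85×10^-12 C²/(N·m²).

The displacement current between the plates equals the conduction current, I_d = 10.6 mA.
Then dE/dt = I_d/(ε₀A) = 6.40×10^10 V/(m·s).

6.40×10^10 V/(m·s)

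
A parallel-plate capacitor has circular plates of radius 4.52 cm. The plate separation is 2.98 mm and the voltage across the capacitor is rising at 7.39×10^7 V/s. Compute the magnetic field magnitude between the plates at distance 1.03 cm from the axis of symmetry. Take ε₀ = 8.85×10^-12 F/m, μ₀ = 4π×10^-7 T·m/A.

1.42×10^-9 T

dE/dt = (dV/dt)/d = 2.480×10^10 V/(m·s); I_d = ε₀(πR²)(dE/dt) = (8.85×10^-12)(6.418×10^-3)(2.480×10^10) = 1.409×10^-3 A.
For r < R the Ampère–Maxwell law gives B(2πr) = μ₀ I_d (r²/R²), so B = μ₀ I_d r/(2πR²) = (4π×10^-7)(1.409×10^-3)(0.0103)/(2π·0.0452²) = 1.42×10^-9 T.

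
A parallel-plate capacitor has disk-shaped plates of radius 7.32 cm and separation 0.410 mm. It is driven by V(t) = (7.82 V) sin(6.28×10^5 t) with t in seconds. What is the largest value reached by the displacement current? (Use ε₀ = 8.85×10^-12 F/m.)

C = ε₀A/d = (8.85×10^-12)(0.01683)/(4.10×10^-4) = 3.633×10^-10 F; ω = 6.28×10^5 rad/s.
I_d = C dV/dt, so |I_d|_max = C V₀ ω = (3.633×10^-10)(7.82)(6.28×10^5) = 1.78×10^-3 A.

1.78×10^-3 A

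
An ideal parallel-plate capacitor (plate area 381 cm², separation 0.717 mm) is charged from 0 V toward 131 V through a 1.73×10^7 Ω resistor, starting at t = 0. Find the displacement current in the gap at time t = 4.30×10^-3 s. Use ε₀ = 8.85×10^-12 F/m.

4.46×10^-6 A

C = ε₀A/d = (8.85×10^-12)(0.0381)/(7.17×10^-4) = 4.703×10^-10 F and τ = RC = 8.136×10^-3 s. I_d in the gap equals the RC charging current.
I_d(t) = (V₀/R) e^(−t/τ) = 7.572×10^-6 · e^(−0.5285) = 4.46×10^-6 A.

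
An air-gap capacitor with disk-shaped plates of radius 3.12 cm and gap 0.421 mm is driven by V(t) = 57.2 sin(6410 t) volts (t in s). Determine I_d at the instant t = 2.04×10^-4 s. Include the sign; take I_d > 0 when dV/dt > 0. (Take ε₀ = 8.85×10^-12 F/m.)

6.13×10^-6 A

dV/dt = (57.2)(6410)·cos(1.30764) = 9.538×10^4 V/s.
I_d = C dV/dt with C = ε₀A/d = (8.85×10^-12)(3.058×10^-3)/(4.21×10^-4) = 6.428×10^-11 F, so I_d = (6.428×10^-11)(9.538×10^4) = 6.13×10^-6 A.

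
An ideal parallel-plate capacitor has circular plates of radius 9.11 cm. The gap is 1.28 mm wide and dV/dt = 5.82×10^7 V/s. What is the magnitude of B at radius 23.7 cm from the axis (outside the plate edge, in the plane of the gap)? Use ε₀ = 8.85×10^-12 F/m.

dE/dt = (dV/dt)/d = 4.547×10^10 V/(m·s); I_d = ε₀(πR²)(dE/dt) = (8.85×10^-12)(0.02607)(4.547×10^10) = 0.01049 A.
Outside the plates the loop encloses all of I_d, so B·2πr = μ₀ I_d and B = 8.85×10^-9 T.

8.85×10^-9 T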